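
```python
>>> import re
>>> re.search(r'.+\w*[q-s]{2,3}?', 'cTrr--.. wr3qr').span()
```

(0, 14)

This matches one or more of any character; then zero or more of a word character, then 2 to 3 of a character in [q-s] (lazy).
`search` walks the string left to right and returns the first match it finds.
The match spans [0:14] → 'cTrr--.. wr3qr'.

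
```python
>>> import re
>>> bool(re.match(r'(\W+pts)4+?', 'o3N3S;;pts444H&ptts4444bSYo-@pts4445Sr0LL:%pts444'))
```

Pattern: one or more of a non-word character, then the literal 'pts' (captured); then one or more of a literal '4' (lazy).
`re.match` won't scan ahead — the pattern has to work from the very first character.
Here position 0 doesn't satisfy it, so the call returns None, and `bool(None)` is False.

False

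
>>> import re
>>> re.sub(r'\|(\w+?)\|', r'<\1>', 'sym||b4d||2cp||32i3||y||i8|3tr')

'sym|<b4d><2cp><32i3><y><i8>3tr'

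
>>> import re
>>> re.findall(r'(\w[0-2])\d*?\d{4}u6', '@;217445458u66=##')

['21']

The pattern matches a word character, then a character in [0-2] (captured); then zero or more of a digit (lazy), then exactly 4 of a digit, then the literal 'u6'.
Scanning left to right: at [2:13] match '217445458u6', group 1 = '21'.
One capturing group, so `findall` returns just the captured substring from the one match — 1 in all.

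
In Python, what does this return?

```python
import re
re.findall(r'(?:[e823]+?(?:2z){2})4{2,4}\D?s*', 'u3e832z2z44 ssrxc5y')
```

['3e832z2z44 ss']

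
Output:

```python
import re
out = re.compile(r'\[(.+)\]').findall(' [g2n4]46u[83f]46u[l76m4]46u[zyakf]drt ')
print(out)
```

['g2n4]46u[83f]46u[l76m4]46u[zyakf']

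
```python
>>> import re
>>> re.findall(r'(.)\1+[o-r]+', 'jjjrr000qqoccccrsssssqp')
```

['j', '0', 'c', 's']

After group 1 captures some text, `\1` only succeeds where that same text appears again.
Scanning left to right: at [0:5] match 'jjjrr', group 1 = 'j'; at [5:11] match '000qqo', group 1 = '0'; at [11:16] match 'ccccr', group 1 = 'c'; at [16:23] match 'sssssqp', group 1 = 's'.
With a single group, `findall` returns only what that group captured — 4 items.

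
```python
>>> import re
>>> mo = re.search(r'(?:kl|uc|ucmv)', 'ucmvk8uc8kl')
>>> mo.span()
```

(0, 2)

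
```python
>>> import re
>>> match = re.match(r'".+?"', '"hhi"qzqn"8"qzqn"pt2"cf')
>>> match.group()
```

`match` is anchored at position 0; if the pattern doesn't fit there, it returns None.
The match spans [0:5] → '"hhi"'.

'"hhi"'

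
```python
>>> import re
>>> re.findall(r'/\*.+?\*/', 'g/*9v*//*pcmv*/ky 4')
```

['/*9v*/', '/*pcmv*/']

A `+?`/`*?`/`{m,n}?` starts at its minimum and grows only as far as needed for what follows to match.
Walking the string: at [1:7] → '/*9v*/'; at [7:15] → '/*pcmv*/'.
`findall` yields the raw match text (2 of them) because the pattern has no groups.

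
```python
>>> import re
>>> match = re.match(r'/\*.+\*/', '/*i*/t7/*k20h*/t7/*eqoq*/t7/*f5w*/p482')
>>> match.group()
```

'/*i*/t7/*k20h*/t7/*eqoq*/t7/*f5w*/'

`re.match` only tries the pattern at the start of the string.
The match spans [0:34] → '/*i*/t7/*k20h*/t7/*eqoq*/t7/*f5w*/'.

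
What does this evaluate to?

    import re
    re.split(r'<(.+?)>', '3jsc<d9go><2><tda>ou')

The `?` after the quantifier makes it lazy — it takes as little as possible before letting the rest of the pattern try.
Matches to split on: at [4:10] → '<d9go>'; at [10:13] → '<2>'; at [13:18] → '<tda>'.
Because the pattern has a capturing group, `split` also inserts each captured text between the pieces.

['3jsc', 'd9go', '', '2', '', 'tda', 'ou']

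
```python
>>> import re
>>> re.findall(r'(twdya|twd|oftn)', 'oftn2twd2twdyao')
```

Branches in `(...|...)` are attempted left-to-right; the first branch that allows the whole pattern to succeed is taken.
`findall` collects group 1 from each match (3 total).

['oftn', 'twd', 'twdya']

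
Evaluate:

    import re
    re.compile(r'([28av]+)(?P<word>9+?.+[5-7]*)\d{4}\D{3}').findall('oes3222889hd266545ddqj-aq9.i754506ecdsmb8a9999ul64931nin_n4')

[('22288', '9hd266545ddqj-aq9.i754506ecdsmb8a9999ul6')]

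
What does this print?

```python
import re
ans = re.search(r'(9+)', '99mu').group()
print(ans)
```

The pattern matches one or more of a literal '9' (captured).
The match spans [0:2] → '99'.

99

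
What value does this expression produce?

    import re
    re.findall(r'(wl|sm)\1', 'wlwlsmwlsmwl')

`\1` is not a pattern — it's the concrete string captured by group 1, re-applied verbatim.
With a single group, `findall` returns only what that group captured — 1 item.

['wl']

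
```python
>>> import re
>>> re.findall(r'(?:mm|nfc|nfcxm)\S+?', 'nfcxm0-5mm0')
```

The regex engine tests alternatives in the order written; an earlier branch that matches wins even if a later one would match more.
Matches: at [0:4] → 'nfcx'; at [8:11] → 'mm0'.
Since nothing is captured, `findall` lists the 2 matched substrings directly.

['nfcx', 'mm0']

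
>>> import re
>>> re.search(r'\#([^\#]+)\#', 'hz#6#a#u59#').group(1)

'6'

`re.search` tries every starting position until one works.
The match spans [2:5] → '#6#'.
Captured: group 1 = '6'.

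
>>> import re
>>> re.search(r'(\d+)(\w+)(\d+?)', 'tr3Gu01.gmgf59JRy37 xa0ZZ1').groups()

('3', 'Gu0', '1')

The match spans [2:7] → '3Gu01'.
Captured: group 1 = '3', group 2 = 'Gu0', group 3 = '1'.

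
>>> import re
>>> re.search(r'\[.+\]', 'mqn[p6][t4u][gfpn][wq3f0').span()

(3, 18)

Unlike `match`, `search` isn't anchored — it looks for the pattern anywhere in the string.
The match spans [3:18] → '[p6][t4u][gfpn]'.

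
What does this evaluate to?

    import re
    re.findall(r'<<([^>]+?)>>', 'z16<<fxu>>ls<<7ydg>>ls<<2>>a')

`findall` collects group 1 from each match (3 total).

['fxu', '7ydg', '2']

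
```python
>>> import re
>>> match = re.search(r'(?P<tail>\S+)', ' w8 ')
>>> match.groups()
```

The match spans [1:3] → 'w8'.
Captured: group 1 = 'w8'.

('w8',)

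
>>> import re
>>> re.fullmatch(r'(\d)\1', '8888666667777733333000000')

For `fullmatch`, every character of the input must be accounted for by the pattern.
Here the pattern can't cover the whole string, so the call returns None.

None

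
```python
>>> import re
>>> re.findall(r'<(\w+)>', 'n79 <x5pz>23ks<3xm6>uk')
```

Matches: at [4:10] match '<x5pz>', group 1 = 'x5pz'; at [14:20] match '<3xm6>', group 1 = '3xm6'.
With a single group, `findall` returns only what that group captured — 2 items.

['x5pz', '3xm6']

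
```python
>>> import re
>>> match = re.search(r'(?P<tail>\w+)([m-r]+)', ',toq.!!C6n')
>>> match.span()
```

(1, 4)

Pattern: one or more of a word character (captured as 'tail'); then one or more of a character in [m-r] (captured).
The match spans [1:4] → 'toq'.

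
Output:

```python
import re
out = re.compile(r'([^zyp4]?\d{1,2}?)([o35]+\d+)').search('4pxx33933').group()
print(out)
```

Pattern: optionally any character except [zyp4], then 1 to 2 of a digit (lazy) (captured); then one or more of one of [o35], then one or more of a digit (captured).
`re.search` scans for the first position where the pattern succeeds.
The match spans [3:9] → 'x33933'.
Captured: group 1 = 'x3', group 2 = '3933'.

x33933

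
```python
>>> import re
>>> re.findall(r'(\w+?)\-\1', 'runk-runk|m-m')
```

['runk', 'm']

The backreference `\1` re-matches whatever the first group consumed, character for character.
Scanning left to right: at [0:9] match 'runk-runk', group 1 = 'runk'; at [10:13] match 'm-m', group 1 = 'm'.
With a single group, `findall` returns only what that group captured — 2 items.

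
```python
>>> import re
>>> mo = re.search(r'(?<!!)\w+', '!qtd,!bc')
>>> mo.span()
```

(2, 4)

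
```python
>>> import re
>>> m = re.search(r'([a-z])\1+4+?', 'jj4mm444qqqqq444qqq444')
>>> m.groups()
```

('j',)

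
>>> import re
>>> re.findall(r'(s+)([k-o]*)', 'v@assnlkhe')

The pattern matches one or more of a literal 's' (captured); then zero or more of a character in [k-o] (captured).
Scanning left to right: at [3:8] match 'ssnlk', groups = ('ss', 'nlk').
`findall` packs the 2 group values into a tuple for every match.

[('ss', 'nlk')]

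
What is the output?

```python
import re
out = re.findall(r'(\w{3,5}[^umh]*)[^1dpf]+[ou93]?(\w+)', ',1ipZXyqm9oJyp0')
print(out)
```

The pattern matches 3 to 5 of a word character, then zero or more of any character except [umh] (captured); then one or more of any character except [1dpf], then optionally one of [ou93]; then one or more of a word character (captured).
Matches: at [1:15] match '1ipZXyqm9oJyp0', groups = ('1ipZXyq', 'p0').
With 2 capturing groups, `findall` returns a 2-tuple per match.

[('1ipZXyq', 'p0')]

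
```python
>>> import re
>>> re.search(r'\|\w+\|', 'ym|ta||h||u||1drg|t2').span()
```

`search` walks the string left to right and returns the first match it finds.
The match spans [2:6] → '|ta|'.

(2, 6)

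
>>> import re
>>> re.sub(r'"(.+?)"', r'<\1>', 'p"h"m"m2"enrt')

Because the quantifier is non-greedy, it stops expanding at the earliest point where the rest of the pattern can succeed.
Matches: at [1:4] → '"h"'; at [5:9] → '"m2"'.
Each match is replaced using the text its own group 1 captured.

'p<h>m<m2>enrt'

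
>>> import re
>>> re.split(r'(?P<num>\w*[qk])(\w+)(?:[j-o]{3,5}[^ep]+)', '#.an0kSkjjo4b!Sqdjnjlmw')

['#.', 'an0k', 'Sk', '']

Pattern: zero or more of a word character, then one of [qk] (captured as 'num'); then one or more of a word character (captured); then 3 to 5 of a character in [j-o], then one or more of any character except [ep] (non-capturing group).
Matches to split on: at [2:23] → 'an0kSkjjo4b!Sqdjnjlmw'.
With a capturing group present, the delimiter's captured portion is kept in the result list.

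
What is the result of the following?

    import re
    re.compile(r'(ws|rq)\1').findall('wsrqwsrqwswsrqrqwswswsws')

['ws', 'rq', 'ws', 'ws']

A backreference is literal: `\1` must see the identical characters the first group matched.
Scanning left to right: at [8:12] match 'wsws', group 1 = 'ws'; at [12:16] match 'rqrq', group 1 = 'rq'; at [16:20] match 'wsws', group 1 = 'ws'; at [20:24] match 'wsws', group 1 = 'ws'.
`findall` collects group 1 from each match (4 total).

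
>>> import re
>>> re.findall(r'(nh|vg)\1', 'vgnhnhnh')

['nh']

`\1` is not a pattern — it's the concrete string captured by group 1, re-applied verbatim.
Scanning left to right: at [2:6] match 'nhnh', group 1 = 'nh'.
One capturing group, so `findall` returns just the captured substring from the one match — 1 in all.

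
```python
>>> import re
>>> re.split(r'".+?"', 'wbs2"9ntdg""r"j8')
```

Lazy quantifiers expand one character at a time until the remainder of the pattern can match.
The string is cut at each match, leaving 3 pieces.

['wbs2', '', 'j8']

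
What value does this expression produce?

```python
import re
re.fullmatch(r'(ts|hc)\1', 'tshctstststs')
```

`\1` is not a pattern — it's the concrete string captured by group 1, re-applied verbatim.
`re.fullmatch` is like wrapping the pattern in `^…$` (in single-line mode).
Here the pattern can't cover the whole string, so the call returns None.

None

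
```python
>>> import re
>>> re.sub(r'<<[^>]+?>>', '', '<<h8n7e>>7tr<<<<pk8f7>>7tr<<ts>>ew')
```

Matches: at [0:9] → '<<h8n7e>>'; at [12:23] → '<<<<pk8f7>>'; at [26:32] → '<<ts>>'.
Every occurrence is swapped for ''.

'7tr7trew'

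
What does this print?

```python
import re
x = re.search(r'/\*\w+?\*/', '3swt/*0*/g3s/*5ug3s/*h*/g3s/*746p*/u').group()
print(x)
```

/*0*/

Unlike `match`, `search` isn't anchored — it looks for the pattern anywhere in the string.
The match spans [4:9] → '/*0*/'.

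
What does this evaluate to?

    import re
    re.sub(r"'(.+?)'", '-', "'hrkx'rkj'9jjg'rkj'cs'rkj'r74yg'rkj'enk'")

'-rkj-rkj-rkj-rkj-'

Lazy quantifiers expand one character at a time until the remainder of the pattern can match.
Matches: at [0:6] → "'hrkx'"; at [9:15] → "'9jjg'"; at [18:22] → "'cs'"; at [25:32] → "'r74yg'"; at [35:40] → "'enk'".
Each match is replaced by '-'.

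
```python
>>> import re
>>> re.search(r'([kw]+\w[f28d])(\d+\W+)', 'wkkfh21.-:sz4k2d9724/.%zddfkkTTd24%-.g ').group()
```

'k2d9724/.%'

Pattern: one or more of one of [kw], then a word character, then one of [f28d] (captured); then one or more of a digit, then one or more of a non-word character (captured).
`re.search` tries every starting position until one works.
The match spans [13:23] → 'k2d9724/.%'.
Captured: group 1 = 'k2d', group 2 = '9724/.%'.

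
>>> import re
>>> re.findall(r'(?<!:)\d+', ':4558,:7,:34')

A negative assertion filters positions out without eating any characters.
Walking the string: at [2:5] → '558'; at [11:12] → '4'.
Since nothing is captured, `findall` lists the 2 matched substrings directly.

['558', '4']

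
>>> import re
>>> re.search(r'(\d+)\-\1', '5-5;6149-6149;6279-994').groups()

`\1` is not a pattern — it's the concrete string captured by group 1, re-applied verbatim.
Unlike `match`, `search` isn't anchored — it looks for the pattern anywhere in the string.
The match spans [0:3] → '5-5'.
Captured: group 1 = '5'.

('5',)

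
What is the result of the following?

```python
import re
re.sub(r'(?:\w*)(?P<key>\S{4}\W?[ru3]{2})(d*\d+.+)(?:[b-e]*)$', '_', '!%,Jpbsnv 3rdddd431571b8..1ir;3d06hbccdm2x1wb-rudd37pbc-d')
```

'!%,_'

Each match is replaced by '_'.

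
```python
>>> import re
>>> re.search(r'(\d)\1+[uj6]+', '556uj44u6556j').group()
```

'556uj'

`\1` has to match the exact text group 1 already captured.
`re.search` scans for the first position where the pattern succeeds.
The match spans [0:5] → '556uj'.
Captured: group 1 = '5'.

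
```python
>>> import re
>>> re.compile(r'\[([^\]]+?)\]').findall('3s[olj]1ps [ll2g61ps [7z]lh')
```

One capturing group, so `findall` returns just the captured substring from each match — 2 in all.

['olj', 'll2g61ps [7z']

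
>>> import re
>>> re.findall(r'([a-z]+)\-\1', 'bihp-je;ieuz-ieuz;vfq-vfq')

`\1` has to match the exact text group 1 already captured.
Walking the string: at [8:17] match 'ieuz-ieuz', group 1 = 'ieuz'; at [18:25] match 'vfq-vfq', group 1 = 'vfq'.
One capturing group, so `findall` returns just the captured substring from each match — 2 in all.

['ieuz', 'vfq']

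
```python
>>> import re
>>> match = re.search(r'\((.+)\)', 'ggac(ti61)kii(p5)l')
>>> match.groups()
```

The match spans [4:17] → '(ti61)kii(p5)'.
Captured: group 1 = 'ti61)kii(p5'.

('ti61)kii(p5',)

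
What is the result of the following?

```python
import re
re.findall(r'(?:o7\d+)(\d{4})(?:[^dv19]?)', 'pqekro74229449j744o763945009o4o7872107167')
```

This matches the literal 'o7', then one or more of a digit (non-capturing group); then exactly 4 of a digit (captured); then optionally any character except [dv19] (non-capturing group).
Matches: at [5:15] match 'o74229449j', group 1 = '9449'; at [18:29] match 'o763945009o', group 1 = '5009'; at [30:41] match 'o7872107167', group 1 = '7167'.
One capturing group, so `findall` returns just the captured substring from each match — 3 in all.

['9449', '5009', '7167']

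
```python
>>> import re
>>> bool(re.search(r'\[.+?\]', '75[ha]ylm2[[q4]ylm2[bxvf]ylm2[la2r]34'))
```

True

The match spans [2:6] → '[ha]'.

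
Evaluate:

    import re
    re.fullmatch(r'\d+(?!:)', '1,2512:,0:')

A negative assertion filters positions out without eating any characters.
`fullmatch` succeeds only if the pattern covers the string from start to end.
Here the pattern can't cover the whole string, so the call returns None.

None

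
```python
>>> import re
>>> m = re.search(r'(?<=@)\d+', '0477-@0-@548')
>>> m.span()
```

The lookaround is zero-width — it requires the adjacent text to match without consuming it, so the asserted text isn't part of the match.
Unlike `match`, `search` isn't anchored — it looks for the pattern anywhere in the string.
The match spans [6:7] → '0'.

(6, 7)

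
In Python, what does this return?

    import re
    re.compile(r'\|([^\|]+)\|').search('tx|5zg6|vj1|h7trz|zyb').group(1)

The match spans [2:8] → '|5zg6|'.
Captured: group 1 = '5zg6'.

'5zg6'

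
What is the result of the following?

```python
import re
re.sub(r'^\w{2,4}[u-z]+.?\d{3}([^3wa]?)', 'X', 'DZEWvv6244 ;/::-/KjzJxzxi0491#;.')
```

'X;/::-/KjzJxzxi0491#;.'

Every occurrence is swapped for 'X'.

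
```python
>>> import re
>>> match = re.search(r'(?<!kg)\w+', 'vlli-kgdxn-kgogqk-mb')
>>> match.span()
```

The negative lookaround is zero-width — it rules out positions where the adjacent text would match, without consuming anything.
`search` walks the string left to right and returns the first match it finds.
The match spans [0:4] → 'vlli'.

(0, 4)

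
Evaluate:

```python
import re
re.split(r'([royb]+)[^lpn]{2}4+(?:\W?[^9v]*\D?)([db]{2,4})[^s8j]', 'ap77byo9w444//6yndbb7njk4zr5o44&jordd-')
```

This matches one or more of one of [royb] (captured); then exactly 2 of any character except [lpn], then one or more of the literal '4'; then optionally a non-word character, then zero or more of any character except [9v], then optionally a non-digit (non-capturing group); then 2 to 4 of one of [db] (captured); then any character except [s8j].
The group in the pattern means `split` returns the separators' captures alongside the pieces.

['ap77', 'byo', 'dd', '']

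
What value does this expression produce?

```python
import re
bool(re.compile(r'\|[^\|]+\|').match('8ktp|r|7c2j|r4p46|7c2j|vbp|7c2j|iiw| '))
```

False

`re.match` won't scan ahead — the pattern has to work from the very first character.
Here position 0 doesn't satisfy it, so the call returns None, and `bool(None)` is False.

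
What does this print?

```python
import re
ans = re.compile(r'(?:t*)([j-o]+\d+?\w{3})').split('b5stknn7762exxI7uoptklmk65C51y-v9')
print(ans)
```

Pattern: zero or more of a literal 't' (non-capturing group); then one or more of a character in [j-o], then one or more of a digit (lazy), then exactly 3 of a word character (captured).
Lazy quantifiers expand one character at a time until the remainder of the pattern can match.
Matches to split on: at [3:11] → 'tknn7762'; at [19:28] → 'tklmk65C5'.
Because the pattern has a capturing group, `split` also inserts each captured text between the pieces.

['b5s', 'knn7762', 'exxI7uop', 'klmk65C5', '1y-v9']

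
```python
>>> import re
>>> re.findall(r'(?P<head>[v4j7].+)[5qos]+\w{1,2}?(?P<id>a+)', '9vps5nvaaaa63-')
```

The pattern matches one of [v4j7], then one or more of any character (captured as 'head'); then one or more of one of [5qos], then 1 to 2 of a word character (lazy); then one or more of a literal 'a' (captured as 'id').
Matches: at [1:11] match 'vps5nvaaaa', groups = ('vps', 'aaaa').
`findall` packs the 2 group values into a tuple for every match.

[('vps', 'aaaa')]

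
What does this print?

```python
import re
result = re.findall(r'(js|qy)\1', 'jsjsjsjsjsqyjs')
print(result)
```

`\1` is not a pattern — it's the concrete string captured by group 1, re-applied verbatim.
Walking the string: at [0:4] match 'jsjs', group 1 = 'js'; at [4:8] match 'jsjs', group 1 = 'js'.
Because there's exactly one group, `findall` drops the full match and keeps group 1 from each hit.

['js', 'js']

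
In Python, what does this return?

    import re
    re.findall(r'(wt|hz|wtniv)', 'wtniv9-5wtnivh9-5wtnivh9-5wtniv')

Alternation isn't longest-match — the leftmost alternative that fits at this position is chosen.
With a single group, `findall` returns only what that group captured — 4 items.

['wt', 'wt', 'wt', 'wt']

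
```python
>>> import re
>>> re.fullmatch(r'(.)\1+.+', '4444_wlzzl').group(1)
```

The backreference `\1` re-matches whatever the first group consumed, character for character.
`re.fullmatch` is like wrapping the pattern in `^…$` (in single-line mode).
The match spans [0:10] → '4444_wlzzl'.
Captured: group 1 = '4'.

'4'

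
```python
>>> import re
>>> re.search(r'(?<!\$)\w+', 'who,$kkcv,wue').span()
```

The negative lookaround is zero-width — it rules out positions where the adjacent text would match, without consuming anything.
`search` walks the string left to right and returns the first match it finds.
The match spans [0:3] → 'who'.

(0, 3)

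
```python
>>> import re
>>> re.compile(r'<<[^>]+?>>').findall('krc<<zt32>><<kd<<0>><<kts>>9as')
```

['<<zt32>>', '<<kd<<0>>', '<<kts>>']

No capturing groups, so `findall` returns the 3 full match strings.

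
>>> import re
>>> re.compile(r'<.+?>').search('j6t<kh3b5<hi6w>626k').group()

The match spans [3:15] → '<kh3b5<hi6w>'.

'<kh3b5<hi6w>'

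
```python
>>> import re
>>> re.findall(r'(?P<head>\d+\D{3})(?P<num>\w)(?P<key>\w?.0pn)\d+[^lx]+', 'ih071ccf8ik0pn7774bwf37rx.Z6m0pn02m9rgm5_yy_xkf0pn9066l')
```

[('071ccf', '8', 'ik0pn')]

Pattern: one or more of a digit, then exactly 3 of a non-digit (captured as 'head'); then a word character (captured as 'num'); then optionally a word character, then any character, then the literal '0pn' (captured as 'key'); then one or more of a digit; then one or more of any character except [lx].
Scanning left to right: at [2:24] match '071ccf8ik0pn7774bwf37r', groups = ('071ccf', '8', 'ik0pn').
Multiple groups make `findall` return tuples — one 3-tuple for the one match.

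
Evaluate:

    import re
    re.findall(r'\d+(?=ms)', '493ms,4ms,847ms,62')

['493', '4', '847']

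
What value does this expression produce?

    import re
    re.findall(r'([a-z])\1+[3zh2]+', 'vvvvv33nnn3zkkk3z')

The backreference `\1` re-matches whatever the first group consumed, character for character.
Scanning left to right: at [0:7] match 'vvvvv33', group 1 = 'v'; at [7:12] match 'nnn3z', group 1 = 'n'; at [12:17] match 'kkk3z', group 1 = 'k'.
Because there's exactly one group, `findall` drops the full match and keeps group 1 from each hit.

['v', 'n', 'k']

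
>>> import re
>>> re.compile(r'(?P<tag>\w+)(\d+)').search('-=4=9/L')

None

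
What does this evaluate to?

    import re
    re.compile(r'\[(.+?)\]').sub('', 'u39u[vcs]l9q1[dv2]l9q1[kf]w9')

Every occurrence is swapped for ''.

'u39ul9q1l9q1w9'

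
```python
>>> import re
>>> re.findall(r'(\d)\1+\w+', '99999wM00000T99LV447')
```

['9']

A backreference is literal: `\1` must see the identical characters the first group matched.
Scanning left to right: at [0:20] match '99999wM00000T99LV447', group 1 = '9'.
Because there's exactly one group, `findall` drops the full match and keeps group 1 from the one hit.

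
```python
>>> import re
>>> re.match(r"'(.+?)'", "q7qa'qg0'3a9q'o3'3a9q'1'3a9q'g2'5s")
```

`re.match` won't scan ahead — the pattern has to work from the very first character.
Here the string doesn't start with a match, so the call returns None.

None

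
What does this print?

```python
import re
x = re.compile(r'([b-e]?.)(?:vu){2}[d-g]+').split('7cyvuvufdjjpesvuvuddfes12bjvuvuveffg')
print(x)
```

['7', 'cy', 'jjp', 'es', 's12bjvuvuveffg']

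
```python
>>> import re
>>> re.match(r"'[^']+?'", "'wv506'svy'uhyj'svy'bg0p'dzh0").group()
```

With `match`, the pattern is implicitly anchored at the beginning.
The match spans [0:7] → "'wv506'".

"'wv506'"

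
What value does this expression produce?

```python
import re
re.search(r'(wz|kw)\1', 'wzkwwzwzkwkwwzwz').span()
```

(4, 8)

A backreference is literal: `\1` must see the identical characters the first group matched.
`re.search` scans for the first position where the pattern succeeds.
The match spans [4:8] → 'wzwz'.
Captured: group 1 = 'wz'.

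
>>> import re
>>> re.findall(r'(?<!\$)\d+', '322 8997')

A negative assertion filters positions out without eating any characters.
Matches: at [0:3] → '322'; at [4:8] → '8997'.
No capturing groups, so `findall` returns the 2 full match strings.

['322', '8997']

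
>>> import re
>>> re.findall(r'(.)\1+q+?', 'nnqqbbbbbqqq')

['n', 'b']

`\1` is not a pattern — it's the concrete string captured by group 1, re-applied verbatim.
Matches: at [0:3] match 'nnq', group 1 = 'n'; at [4:10] match 'bbbbbq', group 1 = 'b'.
With a single group, `findall` returns only what that group captured — 2 items.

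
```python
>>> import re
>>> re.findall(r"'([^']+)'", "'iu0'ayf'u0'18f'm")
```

Scanning left to right: at [0:5] match "'iu0'", group 1 = 'iu0'; at [8:12] match "'u0'", group 1 = 'u0'.
With a single group, `findall` returns only what that group captured — 2 items.

['iu0', 'u0']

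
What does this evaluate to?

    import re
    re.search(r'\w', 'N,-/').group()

The pattern matches a word character.
`re.search` tries every starting position until one works.
The match spans [0:1] → 'N'.

'N'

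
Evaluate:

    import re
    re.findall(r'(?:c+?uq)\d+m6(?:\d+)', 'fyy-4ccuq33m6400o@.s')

The pattern matches one or more of a literal 'c' (lazy), then the literal 'uq' (non-capturing group); then one or more of a digit, then the literal 'm6'; then one or more of a digit (non-capturing group).
Matches: at [5:16] → 'ccuq33m6400'.
`findall` yields the raw match text (1 of them) because the pattern has no groups.

['ccuq33m6400']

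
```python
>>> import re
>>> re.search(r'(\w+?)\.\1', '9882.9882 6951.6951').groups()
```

A backreference is literal: `\1` must see the identical characters the first group matched.
`re.search` tries every starting position until one works.
The match spans [0:9] → '9882.9882'.
Captured: group 1 = '9882'.

('9882',)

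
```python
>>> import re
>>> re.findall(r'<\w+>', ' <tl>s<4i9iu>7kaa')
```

Scanning left to right: at [1:5] → '<tl>'; at [6:13] → '<4i9iu>'.
Since nothing is captured, `findall` lists the 2 matched substrings directly.

['<tl>', '<4i9iu>']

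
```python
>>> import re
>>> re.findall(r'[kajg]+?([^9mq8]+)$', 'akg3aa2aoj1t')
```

['kg3aa2aoj1t']

The `?` after the quantifier makes it lazy — it takes as little as possible before letting the rest of the pattern try.
With a single group, `findall` returns only what that group captured — 1 item.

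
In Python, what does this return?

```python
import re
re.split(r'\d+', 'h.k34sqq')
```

['h.k', 'sqq']

The pattern matches one or more of a digit.
Matches to split on: at [3:5] → '34'.
Splitting on the pattern gives 2 pieces.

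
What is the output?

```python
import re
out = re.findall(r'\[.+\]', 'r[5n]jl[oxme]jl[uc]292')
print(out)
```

['[5n]jl[oxme]jl[uc]']

With no groups in the pattern, `findall` gives back each whole match — 1 here.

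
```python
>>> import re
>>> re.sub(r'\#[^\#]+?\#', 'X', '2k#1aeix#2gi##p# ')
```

Matches: at [2:9] → '#1aeix#'; at [13:16] → '#p#'.
`sub` substitutes 'X' at each match site.

'2kX2gi#X '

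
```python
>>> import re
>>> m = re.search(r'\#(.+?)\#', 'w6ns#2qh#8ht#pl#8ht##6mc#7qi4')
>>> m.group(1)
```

The match spans [4:9] → '#2qh#'.
Captured: group 1 = '2qh'.

'2qh'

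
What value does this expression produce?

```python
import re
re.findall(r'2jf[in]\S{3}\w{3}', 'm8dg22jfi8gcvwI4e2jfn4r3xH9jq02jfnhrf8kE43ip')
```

With no groups in the pattern, `findall` gives back each whole match — 3 here.

['2jfi8gcvwI', '2jfn4r3xH9', '2jfnhrf8kE']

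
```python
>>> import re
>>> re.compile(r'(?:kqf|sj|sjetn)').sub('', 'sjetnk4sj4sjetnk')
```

'etnk44etnk'

Alternation tries branches left to right and keeps the first one that lets the overall match succeed at that position.
Matches: at [0:2] → 'sj'; at [7:9] → 'sj'; at [10:12] → 'sj'.
Every occurrence is swapped for ''.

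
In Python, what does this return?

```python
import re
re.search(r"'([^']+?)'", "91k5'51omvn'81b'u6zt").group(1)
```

The match spans [4:12] → "'51omvn'".
Captured: group 1 = '51omvn'.

'51omvn'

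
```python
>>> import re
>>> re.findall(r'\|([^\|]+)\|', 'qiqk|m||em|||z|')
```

['m', 'em', 'z']

Matches: at [4:7] match '|m|', group 1 = 'm'; at [7:11] match '|em|', group 1 = 'em'; at [12:15] match '|z|', group 1 = 'z'.
With a single group, `findall` returns only what that group captured — 3 items.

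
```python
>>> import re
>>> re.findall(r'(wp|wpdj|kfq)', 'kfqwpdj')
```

Alternation tries branches left to right and keeps the first one that lets the overall match succeed at that position.
`findall` collects group 1 from each match (2 total).

['kfq', 'wp']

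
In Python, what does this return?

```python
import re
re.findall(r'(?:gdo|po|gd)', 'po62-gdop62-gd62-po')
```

`|` is ordered: at each position the engine commits to the first alternative that works.
Walking the string: at [0:2] → 'po'; at [5:8] → 'gdo'; at [12:14] → 'gd'; at [17:19] → 'po'.
`findall` yields the raw match text (4 of them) because the pattern has no groups.

['po', 'gdo', 'gd', 'po']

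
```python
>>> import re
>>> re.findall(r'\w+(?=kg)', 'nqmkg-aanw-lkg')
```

Because the assertion is zero-width, the text it checks is not consumed and won't appear in the result.
Matches: at [0:3] → 'nqm'; at [11:12] → 'l'.
Since nothing is captured, `findall` lists the 2 matched substrings directly.

['nqm', 'l']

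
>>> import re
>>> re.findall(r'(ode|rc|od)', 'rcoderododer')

['rc', 'ode', 'od', 'ode']

The regex engine tests alternatives in the order written; an earlier branch that matches wins even if a later one would match more.
Matches: at [0:2] match 'rc', group 1 = 'rc'; at [2:5] match 'ode', group 1 = 'ode'; at [6:8] match 'od', group 1 = 'od'; at [8:11] match 'ode', group 1 = 'ode'.
One capturing group, so `findall` returns just the captured substring from each match — 4 in all.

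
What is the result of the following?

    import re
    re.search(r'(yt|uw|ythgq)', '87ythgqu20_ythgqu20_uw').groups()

The match spans [2:4] → 'yt'.
Captured: group 1 = 'yt'.

('yt',)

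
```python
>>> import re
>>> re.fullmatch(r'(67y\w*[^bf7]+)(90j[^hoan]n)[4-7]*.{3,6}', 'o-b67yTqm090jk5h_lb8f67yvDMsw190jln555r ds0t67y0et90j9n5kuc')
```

None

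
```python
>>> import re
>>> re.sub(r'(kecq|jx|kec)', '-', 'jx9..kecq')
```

'-9..-'

Alternation tries branches left to right and keeps the first one that lets the overall match succeed at that position.
Matches: at [0:2] → 'jx'; at [5:9] → 'kecq'.
Every occurrence is swapped for '-'.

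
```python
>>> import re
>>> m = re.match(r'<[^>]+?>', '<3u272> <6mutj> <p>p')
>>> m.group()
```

`re.match` only tries the pattern at the start of the string.
The match spans [0:7] → '<3u272>'.

'<3u272>'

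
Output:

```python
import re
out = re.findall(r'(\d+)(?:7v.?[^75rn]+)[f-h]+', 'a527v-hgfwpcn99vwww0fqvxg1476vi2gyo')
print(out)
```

This matches one or more of a digit (captured); then the literal '7v', then optionally any character, then one or more of any character except [75rn] (non-capturing group); then one or more of a character in [f-h].
Matches: at [1:9] match '527v-hgf', group 1 = '52'.
Because there's exactly one group, `findall` drops the full match and keeps group 1 from the one hit.

['52']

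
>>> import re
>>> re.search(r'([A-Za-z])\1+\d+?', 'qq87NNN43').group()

'qq8'

`\1` has to match the exact text group 1 already captured.
`re.search` tries every starting position until one works.
The match spans [0:3] → 'qq8'.
Captured: group 1 = 'q'.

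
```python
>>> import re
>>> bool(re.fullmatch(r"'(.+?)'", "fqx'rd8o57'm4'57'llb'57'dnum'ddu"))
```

False

For `fullmatch`, every character of the input must be accounted for by the pattern.
Here the pattern can't cover the whole string, so the call returns None, and `bool(None)` is False.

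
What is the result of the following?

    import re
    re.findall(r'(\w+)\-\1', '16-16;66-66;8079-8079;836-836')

['16', '66', '8079', '836']

A backreference is literal: `\1` must see the identical characters the first group matched.
Matches: at [0:5] match '16-16', group 1 = '16'; at [6:11] match '66-66', group 1 = '66'; at [12:21] match '8079-8079', group 1 = '8079'; at [22:29] match '836-836', group 1 = '836'.
One capturing group, so `findall` returns just the captured substring from each match — 4 in all.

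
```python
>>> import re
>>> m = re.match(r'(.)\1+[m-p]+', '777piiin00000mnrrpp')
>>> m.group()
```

`re.match` only tries the pattern at the start of the string.
The match spans [0:4] → '777p'.

'777p'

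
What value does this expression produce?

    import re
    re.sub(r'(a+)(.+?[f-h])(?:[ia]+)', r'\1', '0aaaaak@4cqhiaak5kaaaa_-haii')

This matches one or more of a literal 'a' (captured); then one or more of any character (lazy), then a character in [f-h] (captured); then one or more of one of [ia] (non-capturing group).
The `?` after the quantifier makes it lazy — it takes as little as possible before letting the rest of the pattern try.
Matches: at [1:15] → 'aaaaak@4cqhiaa'; at [18:28] → 'aaaa_-haii'.
Each match is replaced using the text its own group 1 captured.

'0aaaaak5kaaaa'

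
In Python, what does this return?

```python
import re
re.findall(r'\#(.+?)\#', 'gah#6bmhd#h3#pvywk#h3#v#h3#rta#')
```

['6bmhd', 'pvywk', 'v', 'rta']

A non-greedy quantifier consumes as few characters as it can — just enough that the remainder of the pattern still matches from where it stops; whatever follows it matches normally.
One capturing group, so `findall` returns just the captured substring from each match — 4 in all.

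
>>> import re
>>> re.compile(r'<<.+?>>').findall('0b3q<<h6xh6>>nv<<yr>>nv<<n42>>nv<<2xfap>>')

['<<h6xh6>>', '<<yr>>', '<<n42>>', '<<2xfap>>']

The `?` after the quantifier makes it lazy — it takes as little as possible before letting the rest of the pattern try.
Matches: at [4:13] → '<<h6xh6>>'; at [15:21] → '<<yr>>'; at [23:30] → '<<n42>>'; at [32:41] → '<<2xfap>>'.
With no groups in the pattern, `findall` gives back each whole match — 4 here.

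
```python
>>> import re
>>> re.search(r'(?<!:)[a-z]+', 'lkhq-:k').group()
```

The negative lookahead/lookbehind blocks any match where the forbidden context is present.
Unlike `match`, `search` isn't anchored — it looks for the pattern anywhere in the string.
The match spans [0:4] → 'lkhq'.

'lkhq'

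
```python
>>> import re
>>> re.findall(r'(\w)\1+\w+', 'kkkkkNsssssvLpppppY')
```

['k']

After group 1 captures some text, `\1` only succeeds where that same text appears again.
Matches: at [0:19] match 'kkkkkNsssssvLpppppY', group 1 = 'k'.
Because there's exactly one group, `findall` drops the full match and keeps group 1 from the one hit.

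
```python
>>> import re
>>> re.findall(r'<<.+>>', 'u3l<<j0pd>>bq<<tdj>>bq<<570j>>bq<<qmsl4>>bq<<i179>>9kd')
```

Matches: at [3:51] → '<<j0pd>>bq<<tdj>>bq<<570j>>bq<<qmsl4>>bq<<i179>>'.
No capturing groups, so `findall` returns the 1 full match string.

['<<j0pd>>bq<<tdj>>bq<<570j>>bq<<qmsl4>>bq<<i179>>']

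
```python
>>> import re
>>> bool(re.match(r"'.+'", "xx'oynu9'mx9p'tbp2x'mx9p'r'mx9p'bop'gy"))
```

False

`re.match` won't scan ahead — the pattern has to work from the very first character.
Here position 0 doesn't satisfy it, so the call returns None, and `bool(None)` is False.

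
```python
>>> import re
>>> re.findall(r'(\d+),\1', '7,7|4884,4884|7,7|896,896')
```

['7', '4884', '7', '896']

A backreference is literal: `\1` must see the identical characters the first group matched.
With a single group, `findall` returns only what that group captured — 4 items.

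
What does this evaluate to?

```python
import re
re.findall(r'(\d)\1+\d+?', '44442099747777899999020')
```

['4', '9', '7', '9']

A backreference is literal: `\1` must see the identical characters the first group matched.
With a single group, `findall` returns only what that group captured — 4 items.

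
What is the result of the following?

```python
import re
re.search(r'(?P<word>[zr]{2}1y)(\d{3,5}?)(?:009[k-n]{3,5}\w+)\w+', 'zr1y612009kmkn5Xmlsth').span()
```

The pattern matches exactly 2 of one of [zr], then the literal '1y' (captured as 'word'); then 3 to 5 of a digit (lazy) (captured); then the literal '009', then 3 to 5 of a character in [k-n], then one or more of a word character (non-capturing group); then one or more of a word character.
`re.search` scans for the first position where the pattern succeeds.
The match spans [0:21] → 'zr1y612009kmkn5Xmlsth'.
Captured: group 1 = 'zr1y', group 2 = '612'.

(0, 21)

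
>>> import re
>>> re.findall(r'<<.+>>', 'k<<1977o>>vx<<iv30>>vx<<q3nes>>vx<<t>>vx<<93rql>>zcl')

['<<1977o>>vx<<iv30>>vx<<q3nes>>vx<<t>>vx<<93rql>>']

No capturing groups, so `findall` returns the 1 full match string.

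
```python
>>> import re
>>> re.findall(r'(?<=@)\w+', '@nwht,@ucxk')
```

The lookaround is zero-width — it requires the adjacent text to match without consuming it, so the asserted text isn't part of the match.
No capturing groups, so `findall` returns the 2 full match strings.

['nwht', 'ucxk']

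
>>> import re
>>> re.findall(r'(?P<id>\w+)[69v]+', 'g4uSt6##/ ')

This matches one or more of a word character (captured as 'id'); then one or more of one of [69v].
Walking the string: at [0:6] match 'g4uSt6', group 1 = 'g4uSt'.
With a single group, `findall` returns only what that group captured — 1 item.

['g4uSt']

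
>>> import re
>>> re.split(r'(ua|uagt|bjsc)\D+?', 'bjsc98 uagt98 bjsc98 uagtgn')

['bjsc98 ', 'ua', 't98 bjsc98 ', 'ua', 'tgn']

Branches in `(...|...)` are attempted left-to-right; the first branch that allows the whole pattern to succeed is taken.
Matches to split on: at [7:10] → 'uag'; at [21:24] → 'uag'.
The group in the pattern means `split` returns the separators' captures alongside the pieces.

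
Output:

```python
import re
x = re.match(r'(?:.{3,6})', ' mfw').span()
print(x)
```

`re.match` won't scan ahead — the pattern has to work from the very first character.
The match spans [0:4] → ' mfw'.

(0, 4)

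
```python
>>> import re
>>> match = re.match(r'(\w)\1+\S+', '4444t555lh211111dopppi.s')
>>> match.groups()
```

('4',)

The match spans [0:24] → '4444t555lh211111dopppi.s'.
Captured: group 1 = '4'.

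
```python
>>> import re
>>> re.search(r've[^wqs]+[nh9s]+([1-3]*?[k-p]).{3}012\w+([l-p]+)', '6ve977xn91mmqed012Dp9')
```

None

Pattern: the literal 've', then one or more of any character except [wqs], then one or more of one of [nh9s]; then zero or more of a character in [1-3] (lazy), then a character in [k-p] (captured); then exactly 3 of any character, then the literal '012'; then one or more of a word character; then one or more of a character in [l-p] (captured).
`re.search` tries every starting position until one works.
Here the pattern never matches, so the call returns None.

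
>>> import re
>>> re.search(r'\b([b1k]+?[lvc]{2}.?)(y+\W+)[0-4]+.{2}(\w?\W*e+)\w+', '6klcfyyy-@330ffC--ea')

None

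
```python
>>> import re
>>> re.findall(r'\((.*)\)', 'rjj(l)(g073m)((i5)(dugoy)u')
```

With a single group, `findall` returns only what that group captured — 1 item.

['l)(g073m)((i5)(dugoy']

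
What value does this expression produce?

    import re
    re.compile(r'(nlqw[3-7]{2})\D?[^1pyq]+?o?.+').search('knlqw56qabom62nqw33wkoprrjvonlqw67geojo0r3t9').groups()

('nlqw56',)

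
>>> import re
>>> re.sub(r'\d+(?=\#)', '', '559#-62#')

Lookahead/lookbehind check context without consuming it, so the matched span excludes the asserted characters.
Matches: at [0:3] → '559'; at [5:7] → '62'.
Each match is replaced by ''.

'#-#'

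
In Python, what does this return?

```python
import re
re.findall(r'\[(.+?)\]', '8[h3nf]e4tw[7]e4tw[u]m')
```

A non-greedy quantifier consumes as few characters as it can — just enough that the remainder of the pattern still matches from where it stops; whatever follows it matches normally.
Matches: at [1:7] match '[h3nf]', group 1 = 'h3nf'; at [11:14] match '[7]', group 1 = '7'; at [18:21] match '[u]', group 1 = 'u'.
Because there's exactly one group, `findall` drops the full match and keeps group 1 from each hit.

['h3nf', '7', 'u']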